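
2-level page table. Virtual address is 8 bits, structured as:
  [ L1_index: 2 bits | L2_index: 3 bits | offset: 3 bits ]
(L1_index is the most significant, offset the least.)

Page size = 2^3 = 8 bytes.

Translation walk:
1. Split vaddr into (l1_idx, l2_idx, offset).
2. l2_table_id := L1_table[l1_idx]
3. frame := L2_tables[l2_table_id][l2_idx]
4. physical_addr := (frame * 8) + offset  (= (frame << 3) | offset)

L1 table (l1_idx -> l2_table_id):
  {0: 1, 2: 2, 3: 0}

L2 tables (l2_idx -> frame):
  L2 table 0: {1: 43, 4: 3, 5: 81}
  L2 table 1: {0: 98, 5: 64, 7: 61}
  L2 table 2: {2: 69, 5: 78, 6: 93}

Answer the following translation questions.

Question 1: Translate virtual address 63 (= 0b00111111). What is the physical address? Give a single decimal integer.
Answer: 495

Derivation:
vaddr = 63 = 0b00111111
Split: l1_idx=0, l2_idx=7, offset=7
L1[0] = 1
L2[1][7] = 61
paddr = 61 * 8 + 7 = 495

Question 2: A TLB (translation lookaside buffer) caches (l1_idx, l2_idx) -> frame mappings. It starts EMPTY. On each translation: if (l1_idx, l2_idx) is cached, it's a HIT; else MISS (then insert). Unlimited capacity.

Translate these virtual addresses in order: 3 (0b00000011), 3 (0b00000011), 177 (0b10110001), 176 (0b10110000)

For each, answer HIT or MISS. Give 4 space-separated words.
vaddr=3: (0,0) not in TLB -> MISS, insert
vaddr=3: (0,0) in TLB -> HIT
vaddr=177: (2,6) not in TLB -> MISS, insert
vaddr=176: (2,6) in TLB -> HIT

Answer: MISS HIT MISS HIT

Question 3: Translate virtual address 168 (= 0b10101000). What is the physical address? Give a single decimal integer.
vaddr = 168 = 0b10101000
Split: l1_idx=2, l2_idx=5, offset=0
L1[2] = 2
L2[2][5] = 78
paddr = 78 * 8 + 0 = 624

Answer: 624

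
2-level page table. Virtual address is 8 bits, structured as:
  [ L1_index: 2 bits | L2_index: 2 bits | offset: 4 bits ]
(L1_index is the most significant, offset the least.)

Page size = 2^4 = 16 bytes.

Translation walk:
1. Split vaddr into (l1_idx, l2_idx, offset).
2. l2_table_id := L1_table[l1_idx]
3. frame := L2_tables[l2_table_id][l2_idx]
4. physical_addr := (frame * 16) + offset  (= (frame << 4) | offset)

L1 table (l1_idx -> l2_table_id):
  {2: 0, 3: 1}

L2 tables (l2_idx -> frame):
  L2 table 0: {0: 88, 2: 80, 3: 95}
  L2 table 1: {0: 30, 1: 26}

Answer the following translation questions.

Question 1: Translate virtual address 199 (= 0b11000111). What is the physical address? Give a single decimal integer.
Answer: 487

Derivation:
vaddr = 199 = 0b11000111
Split: l1_idx=3, l2_idx=0, offset=7
L1[3] = 1
L2[1][0] = 30
paddr = 30 * 16 + 7 = 487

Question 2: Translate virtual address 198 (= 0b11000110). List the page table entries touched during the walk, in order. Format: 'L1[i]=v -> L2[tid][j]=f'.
vaddr = 198 = 0b11000110
Split: l1_idx=3, l2_idx=0, offset=6

Answer: L1[3]=1 -> L2[1][0]=30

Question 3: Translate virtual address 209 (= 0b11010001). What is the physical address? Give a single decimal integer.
vaddr = 209 = 0b11010001
Split: l1_idx=3, l2_idx=1, offset=1
L1[3] = 1
L2[1][1] = 26
paddr = 26 * 16 + 1 = 417

Answer: 417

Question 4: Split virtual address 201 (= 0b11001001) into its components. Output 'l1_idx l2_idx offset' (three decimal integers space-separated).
Answer: 3 0 9

Derivation:
vaddr = 201 = 0b11001001
  top 2 bits -> l1_idx = 3
  next 2 bits -> l2_idx = 0
  bottom 4 bits -> offset = 9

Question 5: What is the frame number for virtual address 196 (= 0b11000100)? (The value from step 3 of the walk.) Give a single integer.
vaddr = 196: l1_idx=3, l2_idx=0
L1[3] = 1; L2[1][0] = 30

Answer: 30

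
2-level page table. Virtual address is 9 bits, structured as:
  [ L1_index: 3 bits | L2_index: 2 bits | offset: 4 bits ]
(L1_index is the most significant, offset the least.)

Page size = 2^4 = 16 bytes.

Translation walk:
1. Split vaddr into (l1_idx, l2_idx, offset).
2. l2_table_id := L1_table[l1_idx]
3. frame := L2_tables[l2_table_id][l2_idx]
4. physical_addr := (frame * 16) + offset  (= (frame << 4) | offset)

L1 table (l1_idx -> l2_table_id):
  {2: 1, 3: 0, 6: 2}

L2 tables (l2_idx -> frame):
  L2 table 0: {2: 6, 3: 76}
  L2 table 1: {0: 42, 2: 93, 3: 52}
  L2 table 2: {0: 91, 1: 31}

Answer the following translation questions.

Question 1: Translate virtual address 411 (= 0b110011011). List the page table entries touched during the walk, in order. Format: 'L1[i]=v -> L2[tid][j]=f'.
Answer: L1[6]=2 -> L2[2][1]=31

Derivation:
vaddr = 411 = 0b110011011
Split: l1_idx=6, l2_idx=1, offset=11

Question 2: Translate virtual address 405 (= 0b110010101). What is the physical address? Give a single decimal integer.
Answer: 501

Derivation:
vaddr = 405 = 0b110010101
Split: l1_idx=6, l2_idx=1, offset=5
L1[6] = 2
L2[2][1] = 31
paddr = 31 * 16 + 5 = 501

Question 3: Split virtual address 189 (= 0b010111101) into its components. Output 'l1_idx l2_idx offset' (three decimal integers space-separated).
vaddr = 189 = 0b010111101
  top 3 bits -> l1_idx = 2
  next 2 bits -> l2_idx = 3
  bottom 4 bits -> offset = 13

Answer: 2 3 13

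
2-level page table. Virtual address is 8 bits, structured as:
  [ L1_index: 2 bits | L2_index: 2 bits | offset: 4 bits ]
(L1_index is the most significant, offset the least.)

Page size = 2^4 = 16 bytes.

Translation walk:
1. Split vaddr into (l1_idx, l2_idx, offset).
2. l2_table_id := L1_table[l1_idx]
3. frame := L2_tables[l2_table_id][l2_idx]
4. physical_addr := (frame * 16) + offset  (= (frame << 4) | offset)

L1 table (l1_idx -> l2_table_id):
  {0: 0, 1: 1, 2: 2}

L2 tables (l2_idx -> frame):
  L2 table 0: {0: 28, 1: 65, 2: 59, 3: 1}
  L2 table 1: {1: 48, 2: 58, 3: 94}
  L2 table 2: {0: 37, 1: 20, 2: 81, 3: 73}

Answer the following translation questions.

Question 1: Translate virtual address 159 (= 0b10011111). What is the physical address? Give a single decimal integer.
Answer: 335

Derivation:
vaddr = 159 = 0b10011111
Split: l1_idx=2, l2_idx=1, offset=15
L1[2] = 2
L2[2][1] = 20
paddr = 20 * 16 + 15 = 335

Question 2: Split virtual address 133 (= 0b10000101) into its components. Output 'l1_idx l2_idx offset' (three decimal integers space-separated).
Answer: 2 0 5

Derivation:
vaddr = 133 = 0b10000101
  top 2 bits -> l1_idx = 2
  next 2 bits -> l2_idx = 0
  bottom 4 bits -> offset = 5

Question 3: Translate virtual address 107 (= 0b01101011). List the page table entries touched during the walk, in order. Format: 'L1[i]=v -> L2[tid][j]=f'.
Answer: L1[1]=1 -> L2[1][2]=58

Derivation:
vaddr = 107 = 0b01101011
Split: l1_idx=1, l2_idx=2, offset=11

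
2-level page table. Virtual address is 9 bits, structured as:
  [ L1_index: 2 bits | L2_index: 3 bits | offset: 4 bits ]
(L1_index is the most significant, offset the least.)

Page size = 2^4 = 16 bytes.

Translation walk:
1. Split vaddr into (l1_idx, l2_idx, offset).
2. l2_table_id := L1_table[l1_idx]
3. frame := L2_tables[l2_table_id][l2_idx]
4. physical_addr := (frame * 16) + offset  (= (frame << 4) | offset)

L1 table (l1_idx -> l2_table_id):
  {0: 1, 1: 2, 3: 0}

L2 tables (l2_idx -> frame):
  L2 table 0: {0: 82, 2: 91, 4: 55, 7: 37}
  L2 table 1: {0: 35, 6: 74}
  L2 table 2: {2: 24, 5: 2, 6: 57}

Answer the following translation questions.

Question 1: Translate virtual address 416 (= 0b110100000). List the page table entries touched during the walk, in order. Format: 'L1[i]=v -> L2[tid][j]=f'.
Answer: L1[3]=0 -> L2[0][2]=91

Derivation:
vaddr = 416 = 0b110100000
Split: l1_idx=3, l2_idx=2, offset=0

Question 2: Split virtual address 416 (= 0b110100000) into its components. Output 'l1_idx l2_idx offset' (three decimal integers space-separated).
Answer: 3 2 0

Derivation:
vaddr = 416 = 0b110100000
  top 2 bits -> l1_idx = 3
  next 3 bits -> l2_idx = 2
  bottom 4 bits -> offset = 0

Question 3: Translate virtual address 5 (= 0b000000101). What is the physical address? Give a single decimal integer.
Answer: 565

Derivation:
vaddr = 5 = 0b000000101
Split: l1_idx=0, l2_idx=0, offset=5
L1[0] = 1
L2[1][0] = 35
paddr = 35 * 16 + 5 = 565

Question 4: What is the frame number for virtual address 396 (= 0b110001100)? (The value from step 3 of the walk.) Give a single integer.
Answer: 82

Derivation:
vaddr = 396: l1_idx=3, l2_idx=0
L1[3] = 0; L2[0][0] = 82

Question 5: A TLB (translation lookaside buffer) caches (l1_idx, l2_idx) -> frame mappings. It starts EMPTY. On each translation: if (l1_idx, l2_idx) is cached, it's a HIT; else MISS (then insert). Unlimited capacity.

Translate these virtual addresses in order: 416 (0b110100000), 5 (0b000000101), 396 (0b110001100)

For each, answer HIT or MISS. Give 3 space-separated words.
Answer: MISS MISS MISS

Derivation:
vaddr=416: (3,2) not in TLB -> MISS, insert
vaddr=5: (0,0) not in TLB -> MISS, insert
vaddr=396: (3,0) not in TLB -> MISS, insert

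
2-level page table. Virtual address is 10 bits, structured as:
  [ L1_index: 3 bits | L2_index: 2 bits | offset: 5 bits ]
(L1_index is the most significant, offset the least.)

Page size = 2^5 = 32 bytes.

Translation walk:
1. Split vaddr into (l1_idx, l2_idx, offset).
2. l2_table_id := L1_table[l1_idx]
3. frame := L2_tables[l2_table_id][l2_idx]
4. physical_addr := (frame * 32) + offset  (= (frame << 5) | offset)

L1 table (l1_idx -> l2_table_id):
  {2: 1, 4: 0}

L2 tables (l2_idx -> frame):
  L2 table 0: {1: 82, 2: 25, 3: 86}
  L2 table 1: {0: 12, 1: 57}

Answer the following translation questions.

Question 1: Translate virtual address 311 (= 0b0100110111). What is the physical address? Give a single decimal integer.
vaddr = 311 = 0b0100110111
Split: l1_idx=2, l2_idx=1, offset=23
L1[2] = 1
L2[1][1] = 57
paddr = 57 * 32 + 23 = 1847

Answer: 1847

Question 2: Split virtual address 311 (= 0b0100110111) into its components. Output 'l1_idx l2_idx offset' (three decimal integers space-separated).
Answer: 2 1 23

Derivation:
vaddr = 311 = 0b0100110111
  top 3 bits -> l1_idx = 2
  next 2 bits -> l2_idx = 1
  bottom 5 bits -> offset = 23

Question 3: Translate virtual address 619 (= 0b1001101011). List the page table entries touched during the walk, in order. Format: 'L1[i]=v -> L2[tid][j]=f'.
Answer: L1[4]=0 -> L2[0][3]=86

Derivation:
vaddr = 619 = 0b1001101011
Split: l1_idx=4, l2_idx=3, offset=11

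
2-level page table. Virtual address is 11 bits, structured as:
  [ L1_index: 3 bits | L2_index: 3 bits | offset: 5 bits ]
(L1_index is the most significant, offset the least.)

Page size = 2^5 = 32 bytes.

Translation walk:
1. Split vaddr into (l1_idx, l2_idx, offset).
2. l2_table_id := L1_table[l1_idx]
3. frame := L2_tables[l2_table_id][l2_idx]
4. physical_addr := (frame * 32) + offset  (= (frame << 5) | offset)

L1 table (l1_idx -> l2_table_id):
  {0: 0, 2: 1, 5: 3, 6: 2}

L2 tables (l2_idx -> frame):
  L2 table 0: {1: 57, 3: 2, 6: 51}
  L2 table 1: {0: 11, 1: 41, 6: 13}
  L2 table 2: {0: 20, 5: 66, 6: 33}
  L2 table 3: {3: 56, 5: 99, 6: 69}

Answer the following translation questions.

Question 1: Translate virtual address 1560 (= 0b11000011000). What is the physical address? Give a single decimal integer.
Answer: 664

Derivation:
vaddr = 1560 = 0b11000011000
Split: l1_idx=6, l2_idx=0, offset=24
L1[6] = 2
L2[2][0] = 20
paddr = 20 * 32 + 24 = 664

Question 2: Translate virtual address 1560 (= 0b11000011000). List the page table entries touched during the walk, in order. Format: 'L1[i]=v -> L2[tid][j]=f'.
vaddr = 1560 = 0b11000011000
Split: l1_idx=6, l2_idx=0, offset=24

Answer: L1[6]=2 -> L2[2][0]=20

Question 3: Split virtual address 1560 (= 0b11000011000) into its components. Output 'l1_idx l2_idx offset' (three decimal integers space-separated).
vaddr = 1560 = 0b11000011000
  top 3 bits -> l1_idx = 6
  next 3 bits -> l2_idx = 0
  bottom 5 bits -> offset = 24

Answer: 6 0 24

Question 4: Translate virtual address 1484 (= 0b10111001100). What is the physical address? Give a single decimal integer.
vaddr = 1484 = 0b10111001100
Split: l1_idx=5, l2_idx=6, offset=12
L1[5] = 3
L2[3][6] = 69
paddr = 69 * 32 + 12 = 2220

Answer: 2220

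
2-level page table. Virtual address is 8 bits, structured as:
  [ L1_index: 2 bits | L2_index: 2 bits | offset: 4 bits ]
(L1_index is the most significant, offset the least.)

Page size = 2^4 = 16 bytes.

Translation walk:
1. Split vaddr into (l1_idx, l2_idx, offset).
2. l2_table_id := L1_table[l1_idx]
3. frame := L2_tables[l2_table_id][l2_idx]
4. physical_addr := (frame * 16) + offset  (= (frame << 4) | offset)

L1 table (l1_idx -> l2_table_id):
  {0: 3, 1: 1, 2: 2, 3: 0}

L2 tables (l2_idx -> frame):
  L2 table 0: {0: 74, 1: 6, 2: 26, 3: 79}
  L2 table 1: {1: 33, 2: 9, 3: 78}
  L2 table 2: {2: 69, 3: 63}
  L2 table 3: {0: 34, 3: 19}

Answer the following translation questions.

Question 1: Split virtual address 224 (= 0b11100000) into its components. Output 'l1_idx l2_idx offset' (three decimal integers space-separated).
Answer: 3 2 0

Derivation:
vaddr = 224 = 0b11100000
  top 2 bits -> l1_idx = 3
  next 2 bits -> l2_idx = 2
  bottom 4 bits -> offset = 0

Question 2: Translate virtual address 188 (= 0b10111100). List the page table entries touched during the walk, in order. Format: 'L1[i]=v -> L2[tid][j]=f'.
Answer: L1[2]=2 -> L2[2][3]=63

Derivation:
vaddr = 188 = 0b10111100
Split: l1_idx=2, l2_idx=3, offset=12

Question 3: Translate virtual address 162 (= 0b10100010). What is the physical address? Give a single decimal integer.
Answer: 1106

Derivation:
vaddr = 162 = 0b10100010
Split: l1_idx=2, l2_idx=2, offset=2
L1[2] = 2
L2[2][2] = 69
paddr = 69 * 16 + 2 = 1106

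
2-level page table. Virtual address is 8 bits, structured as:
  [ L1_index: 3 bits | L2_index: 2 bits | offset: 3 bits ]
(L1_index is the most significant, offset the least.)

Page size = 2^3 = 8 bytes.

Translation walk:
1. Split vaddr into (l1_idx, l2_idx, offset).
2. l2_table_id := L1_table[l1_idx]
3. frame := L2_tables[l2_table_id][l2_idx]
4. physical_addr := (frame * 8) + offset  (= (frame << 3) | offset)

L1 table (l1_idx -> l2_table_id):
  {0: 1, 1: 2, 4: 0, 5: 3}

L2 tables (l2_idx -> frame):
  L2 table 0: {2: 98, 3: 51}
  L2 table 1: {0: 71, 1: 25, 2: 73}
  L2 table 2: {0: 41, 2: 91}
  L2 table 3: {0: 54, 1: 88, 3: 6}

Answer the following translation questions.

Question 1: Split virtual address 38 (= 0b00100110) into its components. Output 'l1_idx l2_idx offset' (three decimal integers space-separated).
Answer: 1 0 6

Derivation:
vaddr = 38 = 0b00100110
  top 3 bits -> l1_idx = 1
  next 2 bits -> l2_idx = 0
  bottom 3 bits -> offset = 6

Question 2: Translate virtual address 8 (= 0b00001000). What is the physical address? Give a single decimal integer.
vaddr = 8 = 0b00001000
Split: l1_idx=0, l2_idx=1, offset=0
L1[0] = 1
L2[1][1] = 25
paddr = 25 * 8 + 0 = 200

Answer: 200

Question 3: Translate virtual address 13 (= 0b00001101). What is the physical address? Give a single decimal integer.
vaddr = 13 = 0b00001101
Split: l1_idx=0, l2_idx=1, offset=5
L1[0] = 1
L2[1][1] = 25
paddr = 25 * 8 + 5 = 205

Answer: 205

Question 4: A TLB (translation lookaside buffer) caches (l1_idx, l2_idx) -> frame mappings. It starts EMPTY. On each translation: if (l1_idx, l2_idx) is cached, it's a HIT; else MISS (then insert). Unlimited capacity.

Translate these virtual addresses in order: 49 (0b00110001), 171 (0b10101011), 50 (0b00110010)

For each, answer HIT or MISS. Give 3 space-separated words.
vaddr=49: (1,2) not in TLB -> MISS, insert
vaddr=171: (5,1) not in TLB -> MISS, insert
vaddr=50: (1,2) in TLB -> HIT

Answer: MISS MISS HIT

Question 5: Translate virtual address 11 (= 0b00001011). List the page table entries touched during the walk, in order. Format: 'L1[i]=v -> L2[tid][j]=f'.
Answer: L1[0]=1 -> L2[1][1]=25

Derivation:
vaddr = 11 = 0b00001011
Split: l1_idx=0, l2_idx=1, offset=3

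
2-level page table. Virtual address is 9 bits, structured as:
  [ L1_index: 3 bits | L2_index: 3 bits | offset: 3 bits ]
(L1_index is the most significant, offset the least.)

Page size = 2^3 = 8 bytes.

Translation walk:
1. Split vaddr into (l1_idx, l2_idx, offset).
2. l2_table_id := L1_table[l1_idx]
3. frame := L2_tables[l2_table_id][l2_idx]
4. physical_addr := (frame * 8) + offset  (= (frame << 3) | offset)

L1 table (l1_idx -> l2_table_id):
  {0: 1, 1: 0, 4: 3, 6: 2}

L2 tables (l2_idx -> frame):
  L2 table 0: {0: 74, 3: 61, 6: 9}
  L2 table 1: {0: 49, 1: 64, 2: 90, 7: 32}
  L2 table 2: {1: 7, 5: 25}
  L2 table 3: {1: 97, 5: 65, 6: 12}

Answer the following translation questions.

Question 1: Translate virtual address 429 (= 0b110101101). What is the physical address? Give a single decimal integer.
vaddr = 429 = 0b110101101
Split: l1_idx=6, l2_idx=5, offset=5
L1[6] = 2
L2[2][5] = 25
paddr = 25 * 8 + 5 = 205

Answer: 205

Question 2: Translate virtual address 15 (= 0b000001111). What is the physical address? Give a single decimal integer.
vaddr = 15 = 0b000001111
Split: l1_idx=0, l2_idx=1, offset=7
L1[0] = 1
L2[1][1] = 64
paddr = 64 * 8 + 7 = 519

Answer: 519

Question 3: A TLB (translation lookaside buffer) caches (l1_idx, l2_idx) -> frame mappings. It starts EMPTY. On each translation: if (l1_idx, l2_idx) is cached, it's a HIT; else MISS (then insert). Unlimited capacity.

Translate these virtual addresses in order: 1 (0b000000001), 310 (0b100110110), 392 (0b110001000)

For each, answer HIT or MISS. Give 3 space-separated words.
vaddr=1: (0,0) not in TLB -> MISS, insert
vaddr=310: (4,6) not in TLB -> MISS, insert
vaddr=392: (6,1) not in TLB -> MISS, insert

Answer: MISS MISS MISS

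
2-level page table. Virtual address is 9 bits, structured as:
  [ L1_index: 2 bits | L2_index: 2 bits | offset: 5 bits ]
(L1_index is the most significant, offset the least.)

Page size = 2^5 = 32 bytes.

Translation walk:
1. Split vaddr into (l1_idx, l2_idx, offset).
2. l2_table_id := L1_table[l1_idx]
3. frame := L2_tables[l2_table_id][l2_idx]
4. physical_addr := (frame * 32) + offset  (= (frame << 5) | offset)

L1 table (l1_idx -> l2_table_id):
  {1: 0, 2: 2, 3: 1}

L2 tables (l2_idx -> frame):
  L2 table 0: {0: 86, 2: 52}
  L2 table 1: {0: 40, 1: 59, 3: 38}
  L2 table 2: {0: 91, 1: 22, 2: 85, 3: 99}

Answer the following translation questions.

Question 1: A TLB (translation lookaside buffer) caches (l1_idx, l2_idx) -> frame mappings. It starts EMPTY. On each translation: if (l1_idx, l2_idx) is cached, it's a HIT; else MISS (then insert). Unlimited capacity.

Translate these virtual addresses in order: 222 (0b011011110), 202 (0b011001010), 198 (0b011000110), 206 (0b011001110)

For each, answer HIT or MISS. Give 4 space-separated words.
Answer: MISS HIT HIT HIT

Derivation:
vaddr=222: (1,2) not in TLB -> MISS, insert
vaddr=202: (1,2) in TLB -> HIT
vaddr=198: (1,2) in TLB -> HIT
vaddr=206: (1,2) in TLB -> HIT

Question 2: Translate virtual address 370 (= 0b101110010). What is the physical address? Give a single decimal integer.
Answer: 3186

Derivation:
vaddr = 370 = 0b101110010
Split: l1_idx=2, l2_idx=3, offset=18
L1[2] = 2
L2[2][3] = 99
paddr = 99 * 32 + 18 = 3186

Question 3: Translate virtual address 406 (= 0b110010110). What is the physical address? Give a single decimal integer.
Answer: 1302

Derivation:
vaddr = 406 = 0b110010110
Split: l1_idx=3, l2_idx=0, offset=22
L1[3] = 1
L2[1][0] = 40
paddr = 40 * 32 + 22 = 1302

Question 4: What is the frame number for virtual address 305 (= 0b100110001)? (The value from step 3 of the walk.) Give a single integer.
Answer: 22

Derivation:
vaddr = 305: l1_idx=2, l2_idx=1
L1[2] = 2; L2[2][1] = 22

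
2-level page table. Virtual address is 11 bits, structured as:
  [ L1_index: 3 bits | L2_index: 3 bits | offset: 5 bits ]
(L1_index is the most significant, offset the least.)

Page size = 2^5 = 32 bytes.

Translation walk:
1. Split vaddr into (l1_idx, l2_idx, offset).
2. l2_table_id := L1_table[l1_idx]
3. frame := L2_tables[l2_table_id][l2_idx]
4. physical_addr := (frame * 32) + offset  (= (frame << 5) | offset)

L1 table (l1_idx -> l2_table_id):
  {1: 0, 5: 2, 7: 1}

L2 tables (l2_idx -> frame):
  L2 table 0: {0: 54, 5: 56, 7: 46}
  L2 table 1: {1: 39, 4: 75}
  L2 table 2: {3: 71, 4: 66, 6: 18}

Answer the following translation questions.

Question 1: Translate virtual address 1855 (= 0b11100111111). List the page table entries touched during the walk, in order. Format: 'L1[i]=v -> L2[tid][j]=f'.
Answer: L1[7]=1 -> L2[1][1]=39

Derivation:
vaddr = 1855 = 0b11100111111
Split: l1_idx=7, l2_idx=1, offset=31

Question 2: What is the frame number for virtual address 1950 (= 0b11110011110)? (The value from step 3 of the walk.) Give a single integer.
Answer: 75

Derivation:
vaddr = 1950: l1_idx=7, l2_idx=4
L1[7] = 1; L2[1][4] = 75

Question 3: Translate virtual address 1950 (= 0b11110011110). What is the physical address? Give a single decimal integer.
Answer: 2430

Derivation:
vaddr = 1950 = 0b11110011110
Split: l1_idx=7, l2_idx=4, offset=30
L1[7] = 1
L2[1][4] = 75
paddr = 75 * 32 + 30 = 2430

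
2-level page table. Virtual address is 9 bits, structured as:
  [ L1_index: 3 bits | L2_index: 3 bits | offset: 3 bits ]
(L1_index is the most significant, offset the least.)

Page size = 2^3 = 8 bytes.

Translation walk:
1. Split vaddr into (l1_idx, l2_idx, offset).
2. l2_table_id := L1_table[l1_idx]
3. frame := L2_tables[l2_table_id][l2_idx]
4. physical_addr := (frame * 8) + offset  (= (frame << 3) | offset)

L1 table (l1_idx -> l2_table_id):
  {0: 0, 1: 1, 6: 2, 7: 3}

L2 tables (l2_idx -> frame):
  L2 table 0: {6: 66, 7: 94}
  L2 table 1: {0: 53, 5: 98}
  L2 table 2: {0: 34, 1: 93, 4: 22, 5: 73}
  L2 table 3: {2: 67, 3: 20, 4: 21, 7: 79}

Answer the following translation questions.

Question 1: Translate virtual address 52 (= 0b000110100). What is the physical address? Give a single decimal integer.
Answer: 532

Derivation:
vaddr = 52 = 0b000110100
Split: l1_idx=0, l2_idx=6, offset=4
L1[0] = 0
L2[0][6] = 66
paddr = 66 * 8 + 4 = 532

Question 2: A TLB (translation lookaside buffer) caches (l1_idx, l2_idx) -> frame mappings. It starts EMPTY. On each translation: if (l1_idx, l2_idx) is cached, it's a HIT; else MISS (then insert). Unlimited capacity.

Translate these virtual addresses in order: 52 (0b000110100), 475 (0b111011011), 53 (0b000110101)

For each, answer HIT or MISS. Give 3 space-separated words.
vaddr=52: (0,6) not in TLB -> MISS, insert
vaddr=475: (7,3) not in TLB -> MISS, insert
vaddr=53: (0,6) in TLB -> HIT

Answer: MISS MISS HIT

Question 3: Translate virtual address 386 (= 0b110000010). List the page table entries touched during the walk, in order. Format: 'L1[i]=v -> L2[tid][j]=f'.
vaddr = 386 = 0b110000010
Split: l1_idx=6, l2_idx=0, offset=2

Answer: L1[6]=2 -> L2[2][0]=34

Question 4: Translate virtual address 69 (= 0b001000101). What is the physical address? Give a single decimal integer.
vaddr = 69 = 0b001000101
Split: l1_idx=1, l2_idx=0, offset=5
L1[1] = 1
L2[1][0] = 53
paddr = 53 * 8 + 5 = 429

Answer: 429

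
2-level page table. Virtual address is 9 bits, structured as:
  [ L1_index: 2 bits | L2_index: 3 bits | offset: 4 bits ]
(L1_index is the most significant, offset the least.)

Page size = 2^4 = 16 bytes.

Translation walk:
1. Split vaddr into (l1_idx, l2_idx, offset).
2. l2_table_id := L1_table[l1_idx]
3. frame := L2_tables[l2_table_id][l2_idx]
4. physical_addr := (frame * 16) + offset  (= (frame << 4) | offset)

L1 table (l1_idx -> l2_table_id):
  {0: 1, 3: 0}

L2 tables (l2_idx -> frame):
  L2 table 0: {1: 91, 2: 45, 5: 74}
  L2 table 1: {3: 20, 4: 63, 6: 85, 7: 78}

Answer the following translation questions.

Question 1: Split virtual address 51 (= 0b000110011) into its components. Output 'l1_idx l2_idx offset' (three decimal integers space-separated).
vaddr = 51 = 0b000110011
  top 2 bits -> l1_idx = 0
  next 3 bits -> l2_idx = 3
  bottom 4 bits -> offset = 3

Answer: 0 3 3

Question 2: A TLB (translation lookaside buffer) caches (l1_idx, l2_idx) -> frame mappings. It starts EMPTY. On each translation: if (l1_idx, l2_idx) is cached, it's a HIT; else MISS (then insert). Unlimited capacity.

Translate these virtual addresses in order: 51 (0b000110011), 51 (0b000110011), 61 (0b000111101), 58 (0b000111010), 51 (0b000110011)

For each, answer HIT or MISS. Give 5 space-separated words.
Answer: MISS HIT HIT HIT HIT

Derivation:
vaddr=51: (0,3) not in TLB -> MISS, insert
vaddr=51: (0,3) in TLB -> HIT
vaddr=61: (0,3) in TLB -> HIT
vaddr=58: (0,3) in TLB -> HIT
vaddr=51: (0,3) in TLB -> HIT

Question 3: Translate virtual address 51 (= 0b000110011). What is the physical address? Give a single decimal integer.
Answer: 323

Derivation:
vaddr = 51 = 0b000110011
Split: l1_idx=0, l2_idx=3, offset=3
L1[0] = 1
L2[1][3] = 20
paddr = 20 * 16 + 3 = 323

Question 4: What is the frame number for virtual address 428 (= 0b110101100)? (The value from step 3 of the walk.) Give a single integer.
Answer: 45

Derivation:
vaddr = 428: l1_idx=3, l2_idx=2
L1[3] = 0; L2[0][2] = 45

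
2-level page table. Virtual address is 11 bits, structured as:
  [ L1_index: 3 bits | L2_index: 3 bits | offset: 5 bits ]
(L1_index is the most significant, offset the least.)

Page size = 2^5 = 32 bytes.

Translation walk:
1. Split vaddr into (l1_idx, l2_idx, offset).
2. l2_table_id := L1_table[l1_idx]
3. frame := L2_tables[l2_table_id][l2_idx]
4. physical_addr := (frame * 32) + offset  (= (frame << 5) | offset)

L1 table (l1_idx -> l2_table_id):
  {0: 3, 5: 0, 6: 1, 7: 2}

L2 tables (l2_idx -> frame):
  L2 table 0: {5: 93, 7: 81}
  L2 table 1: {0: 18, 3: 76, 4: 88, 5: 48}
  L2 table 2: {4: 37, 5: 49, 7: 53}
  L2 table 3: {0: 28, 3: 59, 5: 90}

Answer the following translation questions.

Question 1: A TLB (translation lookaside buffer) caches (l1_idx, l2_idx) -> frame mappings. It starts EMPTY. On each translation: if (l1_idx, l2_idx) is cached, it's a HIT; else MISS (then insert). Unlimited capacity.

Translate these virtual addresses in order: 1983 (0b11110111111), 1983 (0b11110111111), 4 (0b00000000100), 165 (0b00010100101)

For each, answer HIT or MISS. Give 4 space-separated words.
vaddr=1983: (7,5) not in TLB -> MISS, insert
vaddr=1983: (7,5) in TLB -> HIT
vaddr=4: (0,0) not in TLB -> MISS, insert
vaddr=165: (0,5) not in TLB -> MISS, insert

Answer: MISS HIT MISS MISS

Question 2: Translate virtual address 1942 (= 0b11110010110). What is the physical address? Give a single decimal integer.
vaddr = 1942 = 0b11110010110
Split: l1_idx=7, l2_idx=4, offset=22
L1[7] = 2
L2[2][4] = 37
paddr = 37 * 32 + 22 = 1206

Answer: 1206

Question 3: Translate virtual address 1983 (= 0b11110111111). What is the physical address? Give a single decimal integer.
vaddr = 1983 = 0b11110111111
Split: l1_idx=7, l2_idx=5, offset=31
L1[7] = 2
L2[2][5] = 49
paddr = 49 * 32 + 31 = 1599

Answer: 1599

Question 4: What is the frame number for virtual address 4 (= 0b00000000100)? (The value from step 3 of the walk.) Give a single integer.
vaddr = 4: l1_idx=0, l2_idx=0
L1[0] = 3; L2[3][0] = 28

Answer: 28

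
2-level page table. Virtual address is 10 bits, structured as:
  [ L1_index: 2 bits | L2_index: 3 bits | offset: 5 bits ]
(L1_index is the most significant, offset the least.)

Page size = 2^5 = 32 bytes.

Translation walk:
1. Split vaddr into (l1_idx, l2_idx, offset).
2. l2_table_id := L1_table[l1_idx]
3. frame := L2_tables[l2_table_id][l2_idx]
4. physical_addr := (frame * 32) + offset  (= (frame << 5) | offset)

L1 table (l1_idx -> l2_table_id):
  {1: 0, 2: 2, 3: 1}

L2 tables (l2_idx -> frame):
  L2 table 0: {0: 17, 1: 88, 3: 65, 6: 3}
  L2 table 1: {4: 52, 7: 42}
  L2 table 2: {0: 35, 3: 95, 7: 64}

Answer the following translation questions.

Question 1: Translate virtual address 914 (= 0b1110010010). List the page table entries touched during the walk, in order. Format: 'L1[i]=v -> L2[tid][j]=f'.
vaddr = 914 = 0b1110010010
Split: l1_idx=3, l2_idx=4, offset=18

Answer: L1[3]=1 -> L2[1][4]=52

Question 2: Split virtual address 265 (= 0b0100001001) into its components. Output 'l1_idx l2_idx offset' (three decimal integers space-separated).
Answer: 1 0 9

Derivation:
vaddr = 265 = 0b0100001001
  top 2 bits -> l1_idx = 1
  next 3 bits -> l2_idx = 0
  bottom 5 bits -> offset = 9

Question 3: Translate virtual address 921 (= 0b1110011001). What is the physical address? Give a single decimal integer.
Answer: 1689

Derivation:
vaddr = 921 = 0b1110011001
Split: l1_idx=3, l2_idx=4, offset=25
L1[3] = 1
L2[1][4] = 52
paddr = 52 * 32 + 25 = 1689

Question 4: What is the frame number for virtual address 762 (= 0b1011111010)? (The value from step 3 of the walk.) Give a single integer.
vaddr = 762: l1_idx=2, l2_idx=7
L1[2] = 2; L2[2][7] = 64

Answer: 64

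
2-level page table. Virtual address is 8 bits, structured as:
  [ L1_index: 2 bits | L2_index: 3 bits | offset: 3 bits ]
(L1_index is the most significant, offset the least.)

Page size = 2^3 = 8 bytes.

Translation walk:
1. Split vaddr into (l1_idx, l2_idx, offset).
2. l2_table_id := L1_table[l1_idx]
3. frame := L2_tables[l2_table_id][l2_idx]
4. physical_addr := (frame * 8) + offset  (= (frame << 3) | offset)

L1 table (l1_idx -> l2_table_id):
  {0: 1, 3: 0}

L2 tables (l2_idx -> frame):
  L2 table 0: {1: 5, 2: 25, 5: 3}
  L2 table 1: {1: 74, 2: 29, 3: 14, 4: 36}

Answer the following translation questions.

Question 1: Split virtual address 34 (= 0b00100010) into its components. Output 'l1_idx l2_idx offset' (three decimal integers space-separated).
vaddr = 34 = 0b00100010
  top 2 bits -> l1_idx = 0
  next 3 bits -> l2_idx = 4
  bottom 3 bits -> offset = 2

Answer: 0 4 2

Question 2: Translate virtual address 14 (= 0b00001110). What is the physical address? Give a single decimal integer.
vaddr = 14 = 0b00001110
Split: l1_idx=0, l2_idx=1, offset=6
L1[0] = 1
L2[1][1] = 74
paddr = 74 * 8 + 6 = 598

Answer: 598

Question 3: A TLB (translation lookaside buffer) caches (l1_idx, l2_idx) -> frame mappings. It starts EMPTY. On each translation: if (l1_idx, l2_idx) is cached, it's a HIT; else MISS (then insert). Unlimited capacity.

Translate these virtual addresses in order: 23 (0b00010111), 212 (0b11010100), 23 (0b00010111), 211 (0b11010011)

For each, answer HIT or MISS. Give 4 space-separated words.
vaddr=23: (0,2) not in TLB -> MISS, insert
vaddr=212: (3,2) not in TLB -> MISS, insert
vaddr=23: (0,2) in TLB -> HIT
vaddr=211: (3,2) in TLB -> HIT

Answer: MISS MISS HIT HIT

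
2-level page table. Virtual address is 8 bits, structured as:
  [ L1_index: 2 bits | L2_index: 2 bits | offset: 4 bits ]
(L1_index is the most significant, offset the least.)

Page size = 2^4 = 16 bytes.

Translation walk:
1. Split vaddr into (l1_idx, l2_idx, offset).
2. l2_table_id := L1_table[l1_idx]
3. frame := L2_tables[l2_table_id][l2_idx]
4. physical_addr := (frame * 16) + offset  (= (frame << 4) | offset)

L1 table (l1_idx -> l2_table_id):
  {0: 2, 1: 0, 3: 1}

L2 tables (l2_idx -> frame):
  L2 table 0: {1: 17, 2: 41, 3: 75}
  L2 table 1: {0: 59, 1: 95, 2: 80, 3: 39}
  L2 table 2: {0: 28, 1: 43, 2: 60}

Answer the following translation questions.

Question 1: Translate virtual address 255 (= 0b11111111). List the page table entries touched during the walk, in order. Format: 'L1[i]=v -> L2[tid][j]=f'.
Answer: L1[3]=1 -> L2[1][3]=39

Derivation:
vaddr = 255 = 0b11111111
Split: l1_idx=3, l2_idx=3, offset=15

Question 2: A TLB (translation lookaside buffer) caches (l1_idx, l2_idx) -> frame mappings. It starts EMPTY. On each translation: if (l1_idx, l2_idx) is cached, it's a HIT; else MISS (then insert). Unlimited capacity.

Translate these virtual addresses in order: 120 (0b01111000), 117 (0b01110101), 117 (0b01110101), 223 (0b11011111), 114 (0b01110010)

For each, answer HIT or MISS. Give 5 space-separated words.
Answer: MISS HIT HIT MISS HIT

Derivation:
vaddr=120: (1,3) not in TLB -> MISS, insert
vaddr=117: (1,3) in TLB -> HIT
vaddr=117: (1,3) in TLB -> HIT
vaddr=223: (3,1) not in TLB -> MISS, insert
vaddr=114: (1,3) in TLB -> HIT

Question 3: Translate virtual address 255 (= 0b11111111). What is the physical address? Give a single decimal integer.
vaddr = 255 = 0b11111111
Split: l1_idx=3, l2_idx=3, offset=15
L1[3] = 1
L2[1][3] = 39
paddr = 39 * 16 + 15 = 639

Answer: 639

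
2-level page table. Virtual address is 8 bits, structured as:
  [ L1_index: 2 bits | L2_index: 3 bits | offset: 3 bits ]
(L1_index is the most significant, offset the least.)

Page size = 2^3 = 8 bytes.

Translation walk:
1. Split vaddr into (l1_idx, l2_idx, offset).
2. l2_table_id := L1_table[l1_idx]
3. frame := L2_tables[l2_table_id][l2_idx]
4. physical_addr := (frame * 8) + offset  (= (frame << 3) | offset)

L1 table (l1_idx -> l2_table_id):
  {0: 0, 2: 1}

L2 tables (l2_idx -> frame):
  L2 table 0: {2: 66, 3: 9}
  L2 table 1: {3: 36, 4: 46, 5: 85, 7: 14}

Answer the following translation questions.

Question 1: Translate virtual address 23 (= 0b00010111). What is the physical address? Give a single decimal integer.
vaddr = 23 = 0b00010111
Split: l1_idx=0, l2_idx=2, offset=7
L1[0] = 0
L2[0][2] = 66
paddr = 66 * 8 + 7 = 535

Answer: 535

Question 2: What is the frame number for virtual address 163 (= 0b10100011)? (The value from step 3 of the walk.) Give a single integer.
vaddr = 163: l1_idx=2, l2_idx=4
L1[2] = 1; L2[1][4] = 46

Answer: 46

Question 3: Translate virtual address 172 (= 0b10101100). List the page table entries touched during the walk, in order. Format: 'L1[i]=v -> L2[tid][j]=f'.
vaddr = 172 = 0b10101100
Split: l1_idx=2, l2_idx=5, offset=4

Answer: L1[2]=1 -> L2[1][5]=85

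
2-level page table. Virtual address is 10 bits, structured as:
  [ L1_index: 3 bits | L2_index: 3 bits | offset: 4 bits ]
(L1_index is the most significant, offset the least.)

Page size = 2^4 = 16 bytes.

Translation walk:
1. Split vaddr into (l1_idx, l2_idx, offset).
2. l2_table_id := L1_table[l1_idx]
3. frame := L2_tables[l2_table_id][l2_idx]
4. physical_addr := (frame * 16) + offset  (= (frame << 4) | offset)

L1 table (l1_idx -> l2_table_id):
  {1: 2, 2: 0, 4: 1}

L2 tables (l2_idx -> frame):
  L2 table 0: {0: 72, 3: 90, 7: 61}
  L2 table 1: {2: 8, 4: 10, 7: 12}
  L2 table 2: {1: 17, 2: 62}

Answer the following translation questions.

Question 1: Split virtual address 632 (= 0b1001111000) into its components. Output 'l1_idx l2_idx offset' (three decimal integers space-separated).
Answer: 4 7 8

Derivation:
vaddr = 632 = 0b1001111000
  top 3 bits -> l1_idx = 4
  next 3 bits -> l2_idx = 7
  bottom 4 bits -> offset = 8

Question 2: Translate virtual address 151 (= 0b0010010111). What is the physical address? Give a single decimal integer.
vaddr = 151 = 0b0010010111
Split: l1_idx=1, l2_idx=1, offset=7
L1[1] = 2
L2[2][1] = 17
paddr = 17 * 16 + 7 = 279

Answer: 279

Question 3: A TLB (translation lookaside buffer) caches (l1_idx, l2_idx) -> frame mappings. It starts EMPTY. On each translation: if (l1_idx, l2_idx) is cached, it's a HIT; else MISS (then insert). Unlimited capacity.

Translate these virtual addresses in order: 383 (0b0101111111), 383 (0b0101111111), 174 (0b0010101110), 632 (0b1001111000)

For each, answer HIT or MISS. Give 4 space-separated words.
Answer: MISS HIT MISS MISS

Derivation:
vaddr=383: (2,7) not in TLB -> MISS, insert
vaddr=383: (2,7) in TLB -> HIT
vaddr=174: (1,2) not in TLB -> MISS, insert
vaddr=632: (4,7) not in TLB -> MISS, insert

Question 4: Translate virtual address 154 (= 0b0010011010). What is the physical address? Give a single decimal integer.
vaddr = 154 = 0b0010011010
Split: l1_idx=1, l2_idx=1, offset=10
L1[1] = 2
L2[2][1] = 17
paddr = 17 * 16 + 10 = 282

Answer: 282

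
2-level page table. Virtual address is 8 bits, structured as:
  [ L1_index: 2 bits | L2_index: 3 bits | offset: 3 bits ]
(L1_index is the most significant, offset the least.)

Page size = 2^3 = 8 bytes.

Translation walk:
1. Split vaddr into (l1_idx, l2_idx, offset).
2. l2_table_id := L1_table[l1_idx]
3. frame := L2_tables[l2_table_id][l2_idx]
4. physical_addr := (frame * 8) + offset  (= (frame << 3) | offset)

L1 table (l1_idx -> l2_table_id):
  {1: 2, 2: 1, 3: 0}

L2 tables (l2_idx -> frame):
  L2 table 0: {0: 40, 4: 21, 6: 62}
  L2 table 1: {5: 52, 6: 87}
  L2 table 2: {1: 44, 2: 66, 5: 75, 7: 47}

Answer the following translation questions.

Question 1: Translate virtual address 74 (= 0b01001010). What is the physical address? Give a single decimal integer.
vaddr = 74 = 0b01001010
Split: l1_idx=1, l2_idx=1, offset=2
L1[1] = 2
L2[2][1] = 44
paddr = 44 * 8 + 2 = 354

Answer: 354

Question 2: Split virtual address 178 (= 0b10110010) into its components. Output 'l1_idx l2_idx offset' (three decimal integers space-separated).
vaddr = 178 = 0b10110010
  top 2 bits -> l1_idx = 2
  next 3 bits -> l2_idx = 6
  bottom 3 bits -> offset = 2

Answer: 2 6 2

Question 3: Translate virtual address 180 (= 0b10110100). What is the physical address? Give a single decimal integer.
vaddr = 180 = 0b10110100
Split: l1_idx=2, l2_idx=6, offset=4
L1[2] = 1
L2[1][6] = 87
paddr = 87 * 8 + 4 = 700

Answer: 700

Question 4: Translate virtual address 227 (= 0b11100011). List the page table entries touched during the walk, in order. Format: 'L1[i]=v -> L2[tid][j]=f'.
vaddr = 227 = 0b11100011
Split: l1_idx=3, l2_idx=4, offset=3

Answer: L1[3]=0 -> L2[0][4]=21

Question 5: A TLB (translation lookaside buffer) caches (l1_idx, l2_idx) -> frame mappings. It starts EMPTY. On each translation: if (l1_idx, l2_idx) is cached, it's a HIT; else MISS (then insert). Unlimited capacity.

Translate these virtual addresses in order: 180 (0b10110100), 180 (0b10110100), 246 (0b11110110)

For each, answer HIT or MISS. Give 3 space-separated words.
vaddr=180: (2,6) not in TLB -> MISS, insert
vaddr=180: (2,6) in TLB -> HIT
vaddr=246: (3,6) not in TLB -> MISS, insert

Answer: MISS HIT MISS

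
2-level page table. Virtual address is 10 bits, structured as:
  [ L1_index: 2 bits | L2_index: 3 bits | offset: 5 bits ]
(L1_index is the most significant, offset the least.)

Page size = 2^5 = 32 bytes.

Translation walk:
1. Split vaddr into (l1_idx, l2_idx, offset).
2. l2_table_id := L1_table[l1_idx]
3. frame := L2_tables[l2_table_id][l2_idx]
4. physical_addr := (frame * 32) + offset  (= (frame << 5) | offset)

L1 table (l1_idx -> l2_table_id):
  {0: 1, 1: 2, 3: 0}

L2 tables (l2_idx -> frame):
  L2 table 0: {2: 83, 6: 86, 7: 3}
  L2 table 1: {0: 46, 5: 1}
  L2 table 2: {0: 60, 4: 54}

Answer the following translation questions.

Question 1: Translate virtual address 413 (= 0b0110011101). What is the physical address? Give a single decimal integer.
vaddr = 413 = 0b0110011101
Split: l1_idx=1, l2_idx=4, offset=29
L1[1] = 2
L2[2][4] = 54
paddr = 54 * 32 + 29 = 1757

Answer: 1757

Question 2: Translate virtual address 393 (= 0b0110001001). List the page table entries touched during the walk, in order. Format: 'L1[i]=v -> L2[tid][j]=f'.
Answer: L1[1]=2 -> L2[2][4]=54

Derivation:
vaddr = 393 = 0b0110001001
Split: l1_idx=1, l2_idx=4, offset=9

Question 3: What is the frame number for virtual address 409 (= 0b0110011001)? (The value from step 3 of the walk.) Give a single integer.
Answer: 54

Derivation:
vaddr = 409: l1_idx=1, l2_idx=4
L1[1] = 2; L2[2][4] = 54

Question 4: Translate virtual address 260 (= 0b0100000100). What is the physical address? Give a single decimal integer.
vaddr = 260 = 0b0100000100
Split: l1_idx=1, l2_idx=0, offset=4
L1[1] = 2
L2[2][0] = 60
paddr = 60 * 32 + 4 = 1924

Answer: 1924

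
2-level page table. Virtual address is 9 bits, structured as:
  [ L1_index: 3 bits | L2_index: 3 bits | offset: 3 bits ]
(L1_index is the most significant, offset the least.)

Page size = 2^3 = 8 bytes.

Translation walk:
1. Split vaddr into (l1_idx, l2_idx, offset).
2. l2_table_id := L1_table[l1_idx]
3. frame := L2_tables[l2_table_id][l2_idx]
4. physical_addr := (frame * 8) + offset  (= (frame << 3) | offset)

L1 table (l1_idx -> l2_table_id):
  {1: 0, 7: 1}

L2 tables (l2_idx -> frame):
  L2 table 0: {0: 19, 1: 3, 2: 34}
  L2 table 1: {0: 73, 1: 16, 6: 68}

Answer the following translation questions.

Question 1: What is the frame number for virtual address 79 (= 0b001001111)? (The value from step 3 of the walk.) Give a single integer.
vaddr = 79: l1_idx=1, l2_idx=1
L1[1] = 0; L2[0][1] = 3

Answer: 3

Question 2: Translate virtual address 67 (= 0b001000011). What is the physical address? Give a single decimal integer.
vaddr = 67 = 0b001000011
Split: l1_idx=1, l2_idx=0, offset=3
L1[1] = 0
L2[0][0] = 19
paddr = 19 * 8 + 3 = 155

Answer: 155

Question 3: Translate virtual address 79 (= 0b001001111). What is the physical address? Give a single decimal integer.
Answer: 31

Derivation:
vaddr = 79 = 0b001001111
Split: l1_idx=1, l2_idx=1, offset=7
L1[1] = 0
L2[0][1] = 3
paddr = 3 * 8 + 7 = 31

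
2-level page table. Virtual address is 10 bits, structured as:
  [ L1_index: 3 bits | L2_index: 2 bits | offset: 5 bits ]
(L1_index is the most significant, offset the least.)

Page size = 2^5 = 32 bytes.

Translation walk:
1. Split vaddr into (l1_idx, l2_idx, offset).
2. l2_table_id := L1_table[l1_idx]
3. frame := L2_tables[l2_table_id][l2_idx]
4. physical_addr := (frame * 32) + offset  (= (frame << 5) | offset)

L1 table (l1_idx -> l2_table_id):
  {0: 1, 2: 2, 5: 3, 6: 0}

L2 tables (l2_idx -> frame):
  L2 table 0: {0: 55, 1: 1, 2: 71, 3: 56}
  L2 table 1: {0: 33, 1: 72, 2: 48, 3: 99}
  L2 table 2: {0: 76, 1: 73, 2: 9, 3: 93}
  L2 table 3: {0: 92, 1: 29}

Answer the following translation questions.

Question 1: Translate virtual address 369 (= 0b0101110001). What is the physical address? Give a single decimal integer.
vaddr = 369 = 0b0101110001
Split: l1_idx=2, l2_idx=3, offset=17
L1[2] = 2
L2[2][3] = 93
paddr = 93 * 32 + 17 = 2993

Answer: 2993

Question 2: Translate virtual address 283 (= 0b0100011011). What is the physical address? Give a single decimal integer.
vaddr = 283 = 0b0100011011
Split: l1_idx=2, l2_idx=0, offset=27
L1[2] = 2
L2[2][0] = 76
paddr = 76 * 32 + 27 = 2459

Answer: 2459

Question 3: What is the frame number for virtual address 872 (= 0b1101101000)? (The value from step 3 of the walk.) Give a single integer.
vaddr = 872: l1_idx=6, l2_idx=3
L1[6] = 0; L2[0][3] = 56

Answer: 56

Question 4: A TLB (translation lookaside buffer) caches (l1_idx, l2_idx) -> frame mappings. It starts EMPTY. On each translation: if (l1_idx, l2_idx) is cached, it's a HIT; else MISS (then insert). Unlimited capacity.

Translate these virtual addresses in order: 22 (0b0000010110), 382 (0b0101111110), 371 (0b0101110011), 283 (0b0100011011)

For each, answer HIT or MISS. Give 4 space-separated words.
Answer: MISS MISS HIT MISS

Derivation:
vaddr=22: (0,0) not in TLB -> MISS, insert
vaddr=382: (2,3) not in TLB -> MISS, insert
vaddr=371: (2,3) in TLB -> HIT
vaddr=283: (2,0) not in TLB -> MISS, insert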